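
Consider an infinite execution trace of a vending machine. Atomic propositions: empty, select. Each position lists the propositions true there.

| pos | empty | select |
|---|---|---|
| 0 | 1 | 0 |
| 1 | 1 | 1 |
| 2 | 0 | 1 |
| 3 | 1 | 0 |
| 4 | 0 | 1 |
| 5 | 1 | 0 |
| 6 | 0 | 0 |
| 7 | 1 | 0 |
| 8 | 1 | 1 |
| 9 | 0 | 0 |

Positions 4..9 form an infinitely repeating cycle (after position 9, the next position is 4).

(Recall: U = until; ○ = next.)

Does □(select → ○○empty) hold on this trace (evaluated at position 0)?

Does not hold

select → ○○empty must hold at every position from 0 onward. It fails at position 2, so □(select → ○○empty) is false.
Positions where select holds: 1, 2, 4, 8.
Check ○○empty at each: 1→ok, 2→fails, 4→fails, 8→fails.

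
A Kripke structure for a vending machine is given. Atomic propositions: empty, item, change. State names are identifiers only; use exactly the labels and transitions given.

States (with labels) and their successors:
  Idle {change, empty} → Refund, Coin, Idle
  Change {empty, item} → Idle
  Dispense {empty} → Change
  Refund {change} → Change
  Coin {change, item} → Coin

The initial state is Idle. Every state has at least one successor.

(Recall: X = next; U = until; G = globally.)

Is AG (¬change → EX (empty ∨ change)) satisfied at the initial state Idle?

Yes

States satisfying ¬change → EX (empty ∨ change): {Idle, Change, Dispense, Refund, Coin}.
States satisfying AG (¬change → EX (empty ∨ change)): {Idle, Change, Dispense, Refund, Coin}.
Every state reachable from Idle satisfies ¬change → EX (empty ∨ change).
Idle ∈ Sat(AG (¬change → EX (empty ∨ change))).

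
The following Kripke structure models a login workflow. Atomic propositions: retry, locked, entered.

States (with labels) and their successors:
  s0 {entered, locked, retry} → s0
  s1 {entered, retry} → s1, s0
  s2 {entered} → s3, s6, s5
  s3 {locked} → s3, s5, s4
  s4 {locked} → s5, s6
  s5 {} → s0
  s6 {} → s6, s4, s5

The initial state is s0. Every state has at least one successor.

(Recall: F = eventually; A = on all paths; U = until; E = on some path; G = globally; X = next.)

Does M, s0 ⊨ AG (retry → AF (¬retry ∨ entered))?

States satisfying retry → AF (¬retry ∨ entered): {s0, s1, s2, s3, s4, s5, s6}.
States satisfying AG (retry → AF (¬retry ∨ entered)): {s0, s1, s2, s3, s4, s5, s6}.
Every state reachable from s0 satisfies retry → AF (¬retry ∨ entered).
s0 ∈ Sat(AG (retry → AF (¬retry ∨ entered))).

Holds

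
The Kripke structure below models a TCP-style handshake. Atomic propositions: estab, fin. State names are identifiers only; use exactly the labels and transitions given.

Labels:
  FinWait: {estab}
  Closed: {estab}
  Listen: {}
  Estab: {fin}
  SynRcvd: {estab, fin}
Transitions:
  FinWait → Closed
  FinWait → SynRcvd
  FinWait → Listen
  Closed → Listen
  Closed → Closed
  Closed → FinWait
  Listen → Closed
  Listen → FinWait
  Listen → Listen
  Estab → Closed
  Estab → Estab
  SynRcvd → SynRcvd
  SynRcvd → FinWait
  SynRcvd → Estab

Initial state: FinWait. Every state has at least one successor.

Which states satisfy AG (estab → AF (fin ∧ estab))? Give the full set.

none

States satisfying estab → AF (fin ∧ estab): {Listen, Estab, SynRcvd}.
States satisfying AG (estab → AF (fin ∧ estab)): ∅.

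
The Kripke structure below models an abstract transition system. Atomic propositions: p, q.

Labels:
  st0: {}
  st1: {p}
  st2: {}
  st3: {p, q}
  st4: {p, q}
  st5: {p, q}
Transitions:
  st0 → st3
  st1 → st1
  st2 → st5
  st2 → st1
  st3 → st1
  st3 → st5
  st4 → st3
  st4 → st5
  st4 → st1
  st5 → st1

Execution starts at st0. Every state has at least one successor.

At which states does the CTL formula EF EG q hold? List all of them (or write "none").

none

States satisfying EG q: ∅.
States satisfying EF EG q: ∅.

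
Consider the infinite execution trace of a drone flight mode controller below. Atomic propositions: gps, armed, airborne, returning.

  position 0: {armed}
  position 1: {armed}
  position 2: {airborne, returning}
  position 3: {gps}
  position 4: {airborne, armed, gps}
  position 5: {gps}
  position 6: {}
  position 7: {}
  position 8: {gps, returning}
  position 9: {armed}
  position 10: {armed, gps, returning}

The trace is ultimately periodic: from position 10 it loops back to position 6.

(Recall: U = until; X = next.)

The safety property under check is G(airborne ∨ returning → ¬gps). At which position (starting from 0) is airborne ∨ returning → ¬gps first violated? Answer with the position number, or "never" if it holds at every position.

Check airborne ∨ returning → ¬gps at each position in order: 0 ✓, 1 ✓, 2 ✓, 3 ✓.
At position 4 the labels are {airborne, armed, gps}, so airborne ∨ returning → ¬gps is false there. This is the first violation.

4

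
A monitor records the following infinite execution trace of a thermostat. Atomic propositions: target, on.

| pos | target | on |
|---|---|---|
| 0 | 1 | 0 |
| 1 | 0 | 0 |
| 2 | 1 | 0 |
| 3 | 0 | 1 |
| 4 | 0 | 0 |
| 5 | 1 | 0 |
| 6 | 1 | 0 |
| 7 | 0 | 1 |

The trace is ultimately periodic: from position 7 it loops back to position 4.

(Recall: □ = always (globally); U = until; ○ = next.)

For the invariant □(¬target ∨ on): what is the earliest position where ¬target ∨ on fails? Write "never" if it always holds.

0

At position 0 the labels are {target}, so ¬target ∨ on is false there. This is the first violation.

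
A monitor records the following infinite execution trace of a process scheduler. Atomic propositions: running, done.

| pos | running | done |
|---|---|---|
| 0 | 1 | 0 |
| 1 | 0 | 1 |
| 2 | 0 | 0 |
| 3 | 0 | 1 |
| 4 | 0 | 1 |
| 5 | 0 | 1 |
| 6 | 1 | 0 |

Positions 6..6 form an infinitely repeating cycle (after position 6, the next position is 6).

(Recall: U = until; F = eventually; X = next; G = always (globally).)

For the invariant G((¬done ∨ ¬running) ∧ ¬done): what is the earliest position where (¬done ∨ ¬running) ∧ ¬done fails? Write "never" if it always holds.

Check (¬done ∨ ¬running) ∧ ¬done at each position in order: 0 ✓.
At position 1 the labels are {done}, so (¬done ∨ ¬running) ∧ ¬done is false there. This is the first violation.

1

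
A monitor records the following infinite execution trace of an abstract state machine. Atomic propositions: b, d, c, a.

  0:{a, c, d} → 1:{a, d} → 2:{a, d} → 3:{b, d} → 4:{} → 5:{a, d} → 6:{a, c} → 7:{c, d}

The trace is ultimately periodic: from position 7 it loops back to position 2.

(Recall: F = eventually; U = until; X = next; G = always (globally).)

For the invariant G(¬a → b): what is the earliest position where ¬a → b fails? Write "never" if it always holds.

Check ¬a → b at each position in order: 0 ✓, 1 ✓, 2 ✓, 3 ✓.
At position 4 the labels are {}, so ¬a → b is false there. This is the first violation.

4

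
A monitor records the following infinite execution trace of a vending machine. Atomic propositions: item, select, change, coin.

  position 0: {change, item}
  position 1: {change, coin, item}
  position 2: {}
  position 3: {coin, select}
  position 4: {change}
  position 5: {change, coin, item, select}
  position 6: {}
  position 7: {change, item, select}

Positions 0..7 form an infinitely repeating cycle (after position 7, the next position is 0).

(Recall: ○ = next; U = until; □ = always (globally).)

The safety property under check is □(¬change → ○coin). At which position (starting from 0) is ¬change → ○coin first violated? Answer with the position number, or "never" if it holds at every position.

Check ¬change → ○coin at each position in order: 0 ✓, 1 ✓, 2 ✓.
At position 3 the labels are {coin, select} and the next position 4 has {change}, so ¬change → ○coin is false there. This is the first violation.

3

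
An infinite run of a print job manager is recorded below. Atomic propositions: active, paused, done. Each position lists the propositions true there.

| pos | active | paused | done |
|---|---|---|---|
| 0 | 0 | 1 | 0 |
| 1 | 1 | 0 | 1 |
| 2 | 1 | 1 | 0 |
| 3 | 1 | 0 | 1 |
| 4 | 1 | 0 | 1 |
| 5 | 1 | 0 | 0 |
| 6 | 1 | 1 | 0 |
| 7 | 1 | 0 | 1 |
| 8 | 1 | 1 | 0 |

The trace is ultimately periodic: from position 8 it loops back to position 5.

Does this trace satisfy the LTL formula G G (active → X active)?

Yes

G (active → X active) holds at every position 0..8, and those are all positions ever visited, so G G (active → X active) holds.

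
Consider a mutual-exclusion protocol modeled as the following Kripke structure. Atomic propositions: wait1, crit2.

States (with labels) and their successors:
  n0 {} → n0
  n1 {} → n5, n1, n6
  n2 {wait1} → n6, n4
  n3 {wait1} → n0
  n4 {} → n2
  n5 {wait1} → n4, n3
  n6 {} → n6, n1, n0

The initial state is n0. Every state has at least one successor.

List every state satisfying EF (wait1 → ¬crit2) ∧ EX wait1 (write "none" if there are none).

States satisfying wait1 → ¬crit2: {n0, n1, n2, n3, n4, n5, n6}.
States satisfying EF (wait1 → ¬crit2): {n0, n1, n2, n3, n4, n5, n6}.
States satisfying wait1: {n2, n3, n5}.
States satisfying EX wait1: {n1, n4, n5}.
States satisfying EF (wait1 → ¬crit2) ∧ EX wait1: {n1, n4, n5}.

{n1, n4, n5}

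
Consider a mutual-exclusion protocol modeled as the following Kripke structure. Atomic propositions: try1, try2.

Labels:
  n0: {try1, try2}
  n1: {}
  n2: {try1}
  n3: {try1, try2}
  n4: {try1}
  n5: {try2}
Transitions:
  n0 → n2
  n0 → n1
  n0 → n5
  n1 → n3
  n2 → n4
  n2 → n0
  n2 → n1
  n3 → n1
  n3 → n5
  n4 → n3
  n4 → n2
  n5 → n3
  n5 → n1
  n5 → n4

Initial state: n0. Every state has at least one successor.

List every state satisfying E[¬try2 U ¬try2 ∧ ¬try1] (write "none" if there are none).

States satisfying ¬try2: {n1, n2, n4}.
States satisfying ¬try2 ∧ ¬try1: {n1}.
States satisfying E[¬try2 U ¬try2 ∧ ¬try1]: {n1, n2, n4}.

{n1, n2, n4}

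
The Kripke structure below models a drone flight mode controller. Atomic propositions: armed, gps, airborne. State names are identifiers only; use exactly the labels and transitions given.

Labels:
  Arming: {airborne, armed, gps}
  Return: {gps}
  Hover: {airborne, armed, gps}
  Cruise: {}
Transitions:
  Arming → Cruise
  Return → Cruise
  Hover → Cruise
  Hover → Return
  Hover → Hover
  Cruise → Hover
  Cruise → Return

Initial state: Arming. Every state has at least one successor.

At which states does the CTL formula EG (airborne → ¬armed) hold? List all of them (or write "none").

{Return, Cruise}

States satisfying airborne → ¬armed: {Return, Cruise}.
States satisfying EG (airborne → ¬armed): {Return, Cruise}.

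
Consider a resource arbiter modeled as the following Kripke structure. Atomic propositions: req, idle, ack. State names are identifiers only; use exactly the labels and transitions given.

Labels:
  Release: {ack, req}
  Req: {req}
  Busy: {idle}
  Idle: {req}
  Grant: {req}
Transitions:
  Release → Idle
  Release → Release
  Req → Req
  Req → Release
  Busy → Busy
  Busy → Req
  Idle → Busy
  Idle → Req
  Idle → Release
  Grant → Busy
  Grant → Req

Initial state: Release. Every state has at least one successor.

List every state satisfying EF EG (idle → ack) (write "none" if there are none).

States satisfying EG (idle → ack): {Release, Req, Idle, Grant}.
States satisfying EF EG (idle → ack): {Release, Req, Busy, Idle, Grant}.

{Release, Req, Busy, Idle, Grant}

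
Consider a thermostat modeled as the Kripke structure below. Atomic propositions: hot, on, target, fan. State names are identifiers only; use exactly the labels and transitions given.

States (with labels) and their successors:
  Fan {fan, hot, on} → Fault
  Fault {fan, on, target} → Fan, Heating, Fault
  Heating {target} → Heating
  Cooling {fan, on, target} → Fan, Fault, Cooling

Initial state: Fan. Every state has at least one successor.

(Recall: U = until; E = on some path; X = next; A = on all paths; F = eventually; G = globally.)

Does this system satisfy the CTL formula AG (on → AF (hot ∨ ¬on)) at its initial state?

States satisfying on → AF (hot ∨ ¬on): {Fan, Heating}.
States satisfying AG (on → AF (hot ∨ ¬on)): {Heating}.
Fault is reachable from Fan and violates on → AF (hot ∨ ¬on), so AG fails at Fan.
Fan ∉ Sat(AG (on → AF (hot ∨ ¬on))).

Violated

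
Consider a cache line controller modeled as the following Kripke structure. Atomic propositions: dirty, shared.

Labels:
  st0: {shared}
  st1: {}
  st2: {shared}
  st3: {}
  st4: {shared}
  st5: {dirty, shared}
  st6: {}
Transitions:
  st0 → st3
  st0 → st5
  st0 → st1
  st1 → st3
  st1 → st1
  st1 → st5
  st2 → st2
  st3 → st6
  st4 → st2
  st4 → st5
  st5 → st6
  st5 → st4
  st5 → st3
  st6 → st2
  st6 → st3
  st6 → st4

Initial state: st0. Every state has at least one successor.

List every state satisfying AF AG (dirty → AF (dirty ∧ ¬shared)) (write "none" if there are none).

States satisfying AG (dirty → AF (dirty ∧ ¬shared)): {st2}.
States satisfying AF AG (dirty → AF (dirty ∧ ¬shared)): {st2}.

{st2}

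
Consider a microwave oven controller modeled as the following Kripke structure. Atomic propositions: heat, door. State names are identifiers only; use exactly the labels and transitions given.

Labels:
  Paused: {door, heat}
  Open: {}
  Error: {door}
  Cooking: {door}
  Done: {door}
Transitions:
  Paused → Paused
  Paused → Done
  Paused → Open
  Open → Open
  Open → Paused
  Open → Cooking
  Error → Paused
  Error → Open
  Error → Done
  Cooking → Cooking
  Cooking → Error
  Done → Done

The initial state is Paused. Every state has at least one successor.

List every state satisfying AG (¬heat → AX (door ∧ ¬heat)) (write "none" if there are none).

{Done}

States satisfying ¬heat → AX (door ∧ ¬heat): {Paused, Cooking, Done}.
States satisfying AG (¬heat → AX (door ∧ ¬heat)): {Done}.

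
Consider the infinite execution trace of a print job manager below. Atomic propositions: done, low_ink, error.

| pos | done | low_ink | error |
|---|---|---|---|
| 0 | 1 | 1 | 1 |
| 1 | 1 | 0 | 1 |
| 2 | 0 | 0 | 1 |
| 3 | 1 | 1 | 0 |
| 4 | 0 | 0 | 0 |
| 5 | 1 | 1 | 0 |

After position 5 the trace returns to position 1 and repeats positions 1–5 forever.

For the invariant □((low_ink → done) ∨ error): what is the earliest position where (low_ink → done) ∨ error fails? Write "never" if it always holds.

(low_ink → done) ∨ error holds at every position 0..5, and those are all the positions the trace ever visits, so the invariant □((low_ink → done) ∨ error) is never violated.

never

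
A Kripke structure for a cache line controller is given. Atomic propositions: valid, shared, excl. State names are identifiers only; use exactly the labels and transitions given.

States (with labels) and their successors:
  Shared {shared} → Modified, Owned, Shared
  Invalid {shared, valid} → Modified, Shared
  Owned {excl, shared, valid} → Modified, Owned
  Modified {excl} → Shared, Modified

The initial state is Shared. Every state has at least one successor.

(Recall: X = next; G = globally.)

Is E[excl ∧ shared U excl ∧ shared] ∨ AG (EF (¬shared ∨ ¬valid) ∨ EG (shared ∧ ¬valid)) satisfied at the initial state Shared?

Yes

States satisfying excl ∧ shared: {Owned}.
States satisfying E[excl ∧ shared U excl ∧ shared]: {Owned}.
States satisfying EF (¬shared ∨ ¬valid) ∨ EG (shared ∧ ¬valid): {Shared, Invalid, Owned, Modified}.
States satisfying AG (EF (¬shared ∨ ¬valid) ∨ EG (shared ∧ ¬valid)): {Shared, Invalid, Owned, Modified}.
States satisfying E[excl ∧ shared U excl ∧ shared] ∨ AG (EF (¬shared ∨ ¬valid) ∨ EG (shared ∧ ¬valid)): {Shared, Invalid, Owned, Modified}.
Shared ∈ Sat(E[excl ∧ shared U excl ∧ shared] ∨ AG (EF (¬shared ∨ ¬valid) ∨ EG (shared ∧ ¬valid))).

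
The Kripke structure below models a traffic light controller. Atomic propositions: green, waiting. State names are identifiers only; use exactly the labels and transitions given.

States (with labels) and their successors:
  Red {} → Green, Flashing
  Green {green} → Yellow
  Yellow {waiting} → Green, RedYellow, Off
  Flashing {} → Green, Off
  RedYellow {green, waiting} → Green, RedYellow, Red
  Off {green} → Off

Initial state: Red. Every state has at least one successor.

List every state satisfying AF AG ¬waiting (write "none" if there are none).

States satisfying AG ¬waiting: {Off}.
States satisfying AF AG ¬waiting: {Off}.

{Off}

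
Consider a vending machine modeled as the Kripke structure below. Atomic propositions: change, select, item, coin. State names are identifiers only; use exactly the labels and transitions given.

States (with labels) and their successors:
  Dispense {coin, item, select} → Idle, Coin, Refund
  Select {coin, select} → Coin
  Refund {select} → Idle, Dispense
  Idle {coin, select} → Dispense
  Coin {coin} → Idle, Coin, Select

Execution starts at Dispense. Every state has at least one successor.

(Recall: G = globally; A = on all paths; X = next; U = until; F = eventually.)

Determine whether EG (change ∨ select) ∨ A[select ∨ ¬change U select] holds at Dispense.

Holds

States satisfying change ∨ select: {Dispense, Select, Refund, Idle}.
States satisfying EG (change ∨ select): {Dispense, Refund, Idle}.
States satisfying select ∨ ¬change: {Dispense, Select, Refund, Idle, Coin}.
States satisfying select: {Dispense, Select, Refund, Idle}.
States satisfying A[select ∨ ¬change U select]: {Dispense, Select, Refund, Idle}.
States satisfying EG (change ∨ select) ∨ A[select ∨ ¬change U select]: {Dispense, Select, Refund, Idle}.
Dispense ∈ Sat(EG (change ∨ select) ∨ A[select ∨ ¬change U select]).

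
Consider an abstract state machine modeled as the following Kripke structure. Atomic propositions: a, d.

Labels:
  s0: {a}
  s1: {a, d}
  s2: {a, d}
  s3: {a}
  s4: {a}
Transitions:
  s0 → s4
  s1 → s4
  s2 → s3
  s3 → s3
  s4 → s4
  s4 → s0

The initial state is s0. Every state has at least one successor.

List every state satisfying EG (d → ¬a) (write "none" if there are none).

States satisfying d → ¬a: {s0, s3, s4}.
States satisfying EG (d → ¬a): {s0, s3, s4}.

{s0, s3, s4}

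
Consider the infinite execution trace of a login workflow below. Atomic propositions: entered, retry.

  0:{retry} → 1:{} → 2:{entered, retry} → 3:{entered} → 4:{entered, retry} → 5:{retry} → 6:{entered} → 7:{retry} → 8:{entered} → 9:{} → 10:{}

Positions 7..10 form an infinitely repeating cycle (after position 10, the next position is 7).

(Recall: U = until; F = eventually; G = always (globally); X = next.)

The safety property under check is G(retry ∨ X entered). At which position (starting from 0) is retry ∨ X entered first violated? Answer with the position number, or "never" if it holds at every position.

6

Check retry ∨ X entered at each position in order: 0 ✓, 1 ✓, 2 ✓, 3 ✓, 4 ✓, 5 ✓.
At position 6 the labels are {entered} and the next position 7 has {retry}, so retry ∨ X entered is false there. This is the first violation.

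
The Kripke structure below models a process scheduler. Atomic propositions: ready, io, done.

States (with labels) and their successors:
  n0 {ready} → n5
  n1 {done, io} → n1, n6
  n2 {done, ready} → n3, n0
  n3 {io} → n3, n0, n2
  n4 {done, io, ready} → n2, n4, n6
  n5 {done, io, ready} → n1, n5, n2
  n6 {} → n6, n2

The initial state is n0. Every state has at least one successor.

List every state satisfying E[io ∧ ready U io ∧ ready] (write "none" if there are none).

{n4, n5}

States satisfying io ∧ ready: {n4, n5}.
States satisfying E[io ∧ ready U io ∧ ready]: {n4, n5}.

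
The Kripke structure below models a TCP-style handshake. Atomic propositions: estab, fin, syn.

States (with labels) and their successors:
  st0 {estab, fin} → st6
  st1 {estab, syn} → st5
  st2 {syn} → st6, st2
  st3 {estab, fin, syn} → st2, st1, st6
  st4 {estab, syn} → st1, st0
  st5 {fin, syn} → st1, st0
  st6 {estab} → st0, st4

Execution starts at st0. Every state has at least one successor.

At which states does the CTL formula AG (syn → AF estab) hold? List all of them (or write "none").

{st0, st1, st4, st5, st6}

States satisfying syn → AF estab: {st0, st1, st3, st4, st5, st6}.
States satisfying AG (syn → AF estab): {st0, st1, st4, st5, st6}.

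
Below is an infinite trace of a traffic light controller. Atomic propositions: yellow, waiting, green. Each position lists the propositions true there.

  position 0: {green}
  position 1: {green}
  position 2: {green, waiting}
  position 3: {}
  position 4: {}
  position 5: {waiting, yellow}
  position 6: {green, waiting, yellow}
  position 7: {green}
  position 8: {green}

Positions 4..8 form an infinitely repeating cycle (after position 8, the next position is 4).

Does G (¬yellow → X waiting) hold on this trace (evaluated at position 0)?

Violated

¬yellow → X waiting must hold at every position from 0 onward. It fails at position 0, so G (¬yellow → X waiting) is false.
Positions where ¬yellow holds: 0, 1, 2, 3, 4, 7, 8.
Check X waiting at each: 0→fails, 1→ok, 2→fails, 3→fails, 4→ok, 7→fails, 8→fails.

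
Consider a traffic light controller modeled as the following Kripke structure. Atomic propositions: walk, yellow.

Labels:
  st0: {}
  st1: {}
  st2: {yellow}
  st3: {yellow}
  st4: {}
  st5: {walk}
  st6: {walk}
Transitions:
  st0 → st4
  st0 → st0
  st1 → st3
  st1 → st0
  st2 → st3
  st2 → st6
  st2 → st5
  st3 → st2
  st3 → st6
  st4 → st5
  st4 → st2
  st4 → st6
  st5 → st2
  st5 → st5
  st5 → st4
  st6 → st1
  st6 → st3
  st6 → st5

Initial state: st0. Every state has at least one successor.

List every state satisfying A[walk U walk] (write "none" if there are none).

{st5, st6}

States satisfying walk: {st5, st6}.
States satisfying A[walk U walk]: {st5, st6}.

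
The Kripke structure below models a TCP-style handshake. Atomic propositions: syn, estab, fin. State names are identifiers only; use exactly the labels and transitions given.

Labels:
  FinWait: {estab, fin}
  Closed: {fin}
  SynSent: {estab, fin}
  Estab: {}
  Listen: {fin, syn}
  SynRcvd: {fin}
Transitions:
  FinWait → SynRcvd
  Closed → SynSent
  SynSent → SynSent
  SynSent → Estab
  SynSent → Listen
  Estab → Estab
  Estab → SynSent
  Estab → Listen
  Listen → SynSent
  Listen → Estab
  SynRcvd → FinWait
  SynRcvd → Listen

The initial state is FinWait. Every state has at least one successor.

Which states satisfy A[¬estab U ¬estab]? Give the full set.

States satisfying ¬estab: {Closed, Estab, Listen, SynRcvd}.
States satisfying A[¬estab U ¬estab]: {Closed, Estab, Listen, SynRcvd}.

{Closed, Estab, Listen, SynRcvd}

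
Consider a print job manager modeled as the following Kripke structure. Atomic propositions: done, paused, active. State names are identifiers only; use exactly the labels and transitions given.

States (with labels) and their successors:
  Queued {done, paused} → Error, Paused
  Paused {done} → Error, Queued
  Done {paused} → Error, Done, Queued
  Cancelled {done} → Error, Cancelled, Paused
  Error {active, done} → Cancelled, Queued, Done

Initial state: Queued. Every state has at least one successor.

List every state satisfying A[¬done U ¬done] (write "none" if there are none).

{Done}

States satisfying ¬done: {Done}.
States satisfying A[¬done U ¬done]: {Done}.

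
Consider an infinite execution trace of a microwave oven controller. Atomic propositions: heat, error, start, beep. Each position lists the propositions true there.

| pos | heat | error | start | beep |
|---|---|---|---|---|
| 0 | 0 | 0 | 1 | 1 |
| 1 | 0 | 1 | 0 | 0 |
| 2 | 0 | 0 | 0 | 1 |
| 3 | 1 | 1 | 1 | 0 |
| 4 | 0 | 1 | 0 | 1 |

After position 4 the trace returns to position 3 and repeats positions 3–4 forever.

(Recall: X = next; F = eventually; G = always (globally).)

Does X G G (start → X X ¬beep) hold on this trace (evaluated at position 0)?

Yes

The position after 0 is 1; G G (start → X X ¬beep) is true there.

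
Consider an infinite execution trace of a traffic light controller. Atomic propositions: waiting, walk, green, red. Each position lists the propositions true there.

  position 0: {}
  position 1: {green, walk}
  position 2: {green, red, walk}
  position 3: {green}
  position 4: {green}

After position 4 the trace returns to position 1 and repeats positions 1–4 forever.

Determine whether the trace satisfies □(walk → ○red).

walk → ○red must hold at every position from 0 onward. It fails at position 2, so □(walk → ○red) is false.
Positions where walk holds: 1, 2.
Check ○red at each: 1→ok, 2→fails.

Does not hold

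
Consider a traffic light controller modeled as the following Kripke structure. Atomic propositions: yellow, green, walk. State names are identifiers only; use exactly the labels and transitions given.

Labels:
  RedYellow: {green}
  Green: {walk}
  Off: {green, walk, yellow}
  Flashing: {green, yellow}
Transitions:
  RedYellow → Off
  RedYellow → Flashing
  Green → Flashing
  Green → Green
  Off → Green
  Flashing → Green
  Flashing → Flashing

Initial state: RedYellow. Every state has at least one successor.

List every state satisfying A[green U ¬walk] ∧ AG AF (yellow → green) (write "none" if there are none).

{RedYellow, Flashing}

States satisfying green: {RedYellow, Off, Flashing}.
States satisfying ¬walk: {RedYellow, Flashing}.
States satisfying A[green U ¬walk]: {RedYellow, Flashing}.
States satisfying AF (yellow → green): {RedYellow, Green, Off, Flashing}.
States satisfying AG AF (yellow → green): {RedYellow, Green, Off, Flashing}.
States satisfying A[green U ¬walk] ∧ AG AF (yellow → green): {RedYellow, Flashing}.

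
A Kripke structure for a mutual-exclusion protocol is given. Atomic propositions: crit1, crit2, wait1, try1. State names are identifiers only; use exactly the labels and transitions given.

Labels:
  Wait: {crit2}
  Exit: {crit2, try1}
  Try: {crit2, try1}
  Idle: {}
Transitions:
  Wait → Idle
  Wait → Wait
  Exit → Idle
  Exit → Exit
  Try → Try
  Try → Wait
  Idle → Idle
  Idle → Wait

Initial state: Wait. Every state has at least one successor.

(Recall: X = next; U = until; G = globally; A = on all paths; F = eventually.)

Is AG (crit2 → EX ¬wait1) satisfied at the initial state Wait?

Satisfied

States satisfying crit2 → EX ¬wait1: {Wait, Exit, Try, Idle}.
States satisfying AG (crit2 → EX ¬wait1): {Wait, Exit, Try, Idle}.
Every state reachable from Wait satisfies crit2 → EX ¬wait1.
Wait ∈ Sat(AG (crit2 → EX ¬wait1)).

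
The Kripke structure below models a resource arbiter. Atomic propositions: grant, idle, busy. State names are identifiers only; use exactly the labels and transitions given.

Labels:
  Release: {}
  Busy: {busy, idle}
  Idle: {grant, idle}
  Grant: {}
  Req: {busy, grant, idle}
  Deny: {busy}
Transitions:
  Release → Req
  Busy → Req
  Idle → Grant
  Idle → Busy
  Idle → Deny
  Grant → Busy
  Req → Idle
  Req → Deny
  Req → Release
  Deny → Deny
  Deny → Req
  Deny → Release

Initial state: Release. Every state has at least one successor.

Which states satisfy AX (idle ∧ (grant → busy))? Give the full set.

States satisfying idle ∧ (grant → busy): {Busy, Req}.
States satisfying AX (idle ∧ (grant → busy)): {Release, Busy, Grant}.

{Release, Busy, Grant}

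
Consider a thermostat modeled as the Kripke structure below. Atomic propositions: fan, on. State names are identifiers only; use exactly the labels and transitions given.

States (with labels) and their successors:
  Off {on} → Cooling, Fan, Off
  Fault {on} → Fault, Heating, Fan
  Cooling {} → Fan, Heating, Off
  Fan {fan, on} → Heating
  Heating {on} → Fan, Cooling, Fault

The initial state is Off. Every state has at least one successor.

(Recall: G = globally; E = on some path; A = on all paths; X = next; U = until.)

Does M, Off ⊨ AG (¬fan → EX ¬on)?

Does not hold

States satisfying ¬fan → EX ¬on: {Off, Fan, Heating}.
States satisfying AG (¬fan → EX ¬on): ∅.
Cooling is reachable from Off and violates ¬fan → EX ¬on, so AG fails at Off.
Off ∉ Sat(AG (¬fan → EX ¬on)).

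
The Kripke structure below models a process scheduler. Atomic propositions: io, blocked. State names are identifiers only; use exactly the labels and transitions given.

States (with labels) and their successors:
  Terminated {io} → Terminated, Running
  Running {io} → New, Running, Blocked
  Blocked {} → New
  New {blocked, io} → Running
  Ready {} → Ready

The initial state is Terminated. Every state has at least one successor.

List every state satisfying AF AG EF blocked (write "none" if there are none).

{Terminated, Running, Blocked, New}

States satisfying AG EF blocked: {Terminated, Running, Blocked, New}.
States satisfying AF AG EF blocked: {Terminated, Running, Blocked, New}.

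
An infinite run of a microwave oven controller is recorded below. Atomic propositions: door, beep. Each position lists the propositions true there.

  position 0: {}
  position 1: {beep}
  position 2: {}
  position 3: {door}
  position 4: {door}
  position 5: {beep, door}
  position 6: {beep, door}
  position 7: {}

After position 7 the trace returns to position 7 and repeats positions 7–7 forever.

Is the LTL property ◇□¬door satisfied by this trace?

□¬door holds at position 7, which is reachable from 0, so ◇□¬door holds.

Yes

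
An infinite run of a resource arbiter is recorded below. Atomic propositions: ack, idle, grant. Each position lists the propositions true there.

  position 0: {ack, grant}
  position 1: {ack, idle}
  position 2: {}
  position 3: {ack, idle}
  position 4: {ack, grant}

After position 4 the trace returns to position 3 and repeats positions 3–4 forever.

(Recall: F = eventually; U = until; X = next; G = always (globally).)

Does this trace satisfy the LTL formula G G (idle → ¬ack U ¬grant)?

G (idle → ¬ack U ¬grant) holds at every position 0..4, and those are all positions ever visited, so G G (idle → ¬ack U ¬grant) holds.

Holds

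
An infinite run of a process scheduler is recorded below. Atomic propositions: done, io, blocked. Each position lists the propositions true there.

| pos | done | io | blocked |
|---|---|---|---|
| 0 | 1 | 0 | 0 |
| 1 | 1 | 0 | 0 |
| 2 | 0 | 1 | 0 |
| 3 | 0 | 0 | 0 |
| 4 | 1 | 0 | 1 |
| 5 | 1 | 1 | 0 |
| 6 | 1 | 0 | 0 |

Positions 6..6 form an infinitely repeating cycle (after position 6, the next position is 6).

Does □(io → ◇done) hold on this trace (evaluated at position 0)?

Yes

io → ◇done holds at every position 0..6, and those are all positions ever visited, so □(io → ◇done) holds.
Positions where io holds: 2, 5.
Check ◇done at each: 2→ok, 5→ok.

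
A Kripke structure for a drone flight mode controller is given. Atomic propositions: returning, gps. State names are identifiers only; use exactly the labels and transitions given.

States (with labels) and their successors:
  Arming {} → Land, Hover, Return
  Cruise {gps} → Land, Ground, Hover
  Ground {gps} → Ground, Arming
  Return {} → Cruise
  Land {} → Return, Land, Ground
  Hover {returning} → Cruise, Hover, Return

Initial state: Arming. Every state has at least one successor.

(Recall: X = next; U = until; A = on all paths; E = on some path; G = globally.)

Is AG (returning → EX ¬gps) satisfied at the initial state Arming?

States satisfying returning → EX ¬gps: {Arming, Cruise, Ground, Return, Land, Hover}.
States satisfying AG (returning → EX ¬gps): {Arming, Cruise, Ground, Return, Land, Hover}.
Every state reachable from Arming satisfies returning → EX ¬gps.
Arming ∈ Sat(AG (returning → EX ¬gps)).

Holds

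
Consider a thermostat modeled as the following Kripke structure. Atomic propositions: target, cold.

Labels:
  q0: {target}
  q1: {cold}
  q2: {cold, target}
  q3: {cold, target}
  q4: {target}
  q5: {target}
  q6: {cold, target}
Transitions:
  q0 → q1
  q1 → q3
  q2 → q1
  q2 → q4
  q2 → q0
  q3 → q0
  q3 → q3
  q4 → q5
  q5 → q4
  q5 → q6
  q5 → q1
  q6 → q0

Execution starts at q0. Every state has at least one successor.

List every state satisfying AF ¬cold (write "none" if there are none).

States satisfying ¬cold: {q0, q4, q5}.
States satisfying AF ¬cold: {q0, q4, q5, q6}.

{q0, q4, q5, q6}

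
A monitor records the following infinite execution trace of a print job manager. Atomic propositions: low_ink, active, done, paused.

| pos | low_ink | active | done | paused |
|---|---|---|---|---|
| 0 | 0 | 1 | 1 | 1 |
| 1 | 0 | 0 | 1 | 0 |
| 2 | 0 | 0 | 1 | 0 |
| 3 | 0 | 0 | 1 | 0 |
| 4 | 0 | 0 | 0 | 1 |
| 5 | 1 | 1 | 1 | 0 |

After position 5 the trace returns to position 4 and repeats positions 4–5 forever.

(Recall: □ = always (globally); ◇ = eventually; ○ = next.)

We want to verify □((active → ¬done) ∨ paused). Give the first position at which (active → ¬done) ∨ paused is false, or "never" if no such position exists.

Check (active → ¬done) ∨ paused at each position in order: 0 ✓, 1 ✓, 2 ✓, 3 ✓, 4 ✓.
At position 5 the labels are {active, done, low_ink}, so (active → ¬done) ∨ paused is false there. This is the first violation.

5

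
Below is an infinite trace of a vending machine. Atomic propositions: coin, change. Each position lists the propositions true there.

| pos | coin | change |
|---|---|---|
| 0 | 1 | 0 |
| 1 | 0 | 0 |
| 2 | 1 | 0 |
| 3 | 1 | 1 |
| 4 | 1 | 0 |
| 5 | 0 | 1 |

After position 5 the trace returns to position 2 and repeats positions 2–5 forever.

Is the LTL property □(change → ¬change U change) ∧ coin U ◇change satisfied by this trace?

Yes

change → ¬change U change holds at every position 0..5, and those are all positions ever visited, so □(change → ¬change U change) holds.
Positions where change holds: 3, 5.
Check ¬change U change at each: 3→ok, 5→ok.
Walking from position 0: ◇change first holds at position 0, and coin holds at every earlier position along the way, so coin U ◇change holds.
At position 0: □(change → ¬change U change) is true; coin U ◇change is true; so □(change → ¬change U change) ∧ coin U ◇change is true.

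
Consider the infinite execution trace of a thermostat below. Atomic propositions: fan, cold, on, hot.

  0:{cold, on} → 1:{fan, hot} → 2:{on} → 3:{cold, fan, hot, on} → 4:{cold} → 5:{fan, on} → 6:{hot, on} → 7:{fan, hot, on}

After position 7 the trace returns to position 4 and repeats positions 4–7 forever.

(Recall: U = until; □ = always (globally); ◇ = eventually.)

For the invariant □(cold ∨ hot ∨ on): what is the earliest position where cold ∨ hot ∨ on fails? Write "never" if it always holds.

cold ∨ hot ∨ on holds at every position 0..7, and those are all the positions the trace ever visits, so the invariant □(cold ∨ hot ∨ on) is never violated.

never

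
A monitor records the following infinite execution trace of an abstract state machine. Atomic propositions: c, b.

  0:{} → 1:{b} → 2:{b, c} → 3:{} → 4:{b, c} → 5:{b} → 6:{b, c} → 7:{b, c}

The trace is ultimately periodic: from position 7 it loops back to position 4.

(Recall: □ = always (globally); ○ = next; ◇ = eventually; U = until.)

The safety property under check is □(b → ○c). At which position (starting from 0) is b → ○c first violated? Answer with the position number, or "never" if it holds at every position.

2

Check b → ○c at each position in order: 0 ✓, 1 ✓.
At position 2 the labels are {b, c} and the next position 3 has {}, so b → ○c is false there. This is the first violation.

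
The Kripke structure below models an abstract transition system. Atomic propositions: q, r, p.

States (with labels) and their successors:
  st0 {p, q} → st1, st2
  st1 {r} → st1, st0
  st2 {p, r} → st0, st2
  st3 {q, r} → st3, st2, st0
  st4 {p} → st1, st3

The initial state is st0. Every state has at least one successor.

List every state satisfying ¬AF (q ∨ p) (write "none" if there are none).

States satisfying q ∨ p: {st0, st2, st3, st4}.
States satisfying AF (q ∨ p): {st0, st2, st3, st4}.
States satisfying ¬AF (q ∨ p): {st1}.

{st1}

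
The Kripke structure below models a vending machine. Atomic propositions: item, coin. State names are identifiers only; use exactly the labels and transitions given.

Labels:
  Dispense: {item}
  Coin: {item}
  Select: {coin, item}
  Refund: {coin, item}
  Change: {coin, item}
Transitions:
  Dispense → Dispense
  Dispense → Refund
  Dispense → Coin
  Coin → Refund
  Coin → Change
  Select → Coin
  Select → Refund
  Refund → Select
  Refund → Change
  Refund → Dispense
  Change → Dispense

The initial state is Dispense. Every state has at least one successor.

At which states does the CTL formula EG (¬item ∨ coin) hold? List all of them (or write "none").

States satisfying ¬item ∨ coin: {Select, Refund, Change}.
States satisfying EG (¬item ∨ coin): {Select, Refund}.

{Select, Refund}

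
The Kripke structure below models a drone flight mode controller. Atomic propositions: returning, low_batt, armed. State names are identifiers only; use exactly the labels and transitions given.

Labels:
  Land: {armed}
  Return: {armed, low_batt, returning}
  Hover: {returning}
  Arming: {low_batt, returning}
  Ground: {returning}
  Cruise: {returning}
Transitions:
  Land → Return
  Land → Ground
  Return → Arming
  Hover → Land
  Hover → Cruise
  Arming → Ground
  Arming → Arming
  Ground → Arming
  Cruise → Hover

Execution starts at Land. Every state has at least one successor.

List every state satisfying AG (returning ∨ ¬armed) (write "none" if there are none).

States satisfying returning ∨ ¬armed: {Return, Hover, Arming, Ground, Cruise}.
States satisfying AG (returning ∨ ¬armed): {Return, Arming, Ground}.

{Return, Arming, Ground}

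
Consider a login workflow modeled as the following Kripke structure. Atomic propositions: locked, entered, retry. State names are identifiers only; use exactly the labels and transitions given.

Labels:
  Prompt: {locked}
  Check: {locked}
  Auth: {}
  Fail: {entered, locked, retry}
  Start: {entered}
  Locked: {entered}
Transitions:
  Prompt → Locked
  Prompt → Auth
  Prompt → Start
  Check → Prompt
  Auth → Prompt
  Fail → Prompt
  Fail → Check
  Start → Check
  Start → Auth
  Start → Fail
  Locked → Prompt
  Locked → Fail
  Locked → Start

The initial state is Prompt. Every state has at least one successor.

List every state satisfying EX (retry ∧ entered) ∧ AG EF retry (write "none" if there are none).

States satisfying retry ∧ entered: {Fail}.
States satisfying EX (retry ∧ entered): {Start, Locked}.
States satisfying EF retry: {Prompt, Check, Auth, Fail, Start, Locked}.
States satisfying AG EF retry: {Prompt, Check, Auth, Fail, Start, Locked}.
States satisfying EX (retry ∧ entered) ∧ AG EF retry: {Start, Locked}.

{Start, Locked}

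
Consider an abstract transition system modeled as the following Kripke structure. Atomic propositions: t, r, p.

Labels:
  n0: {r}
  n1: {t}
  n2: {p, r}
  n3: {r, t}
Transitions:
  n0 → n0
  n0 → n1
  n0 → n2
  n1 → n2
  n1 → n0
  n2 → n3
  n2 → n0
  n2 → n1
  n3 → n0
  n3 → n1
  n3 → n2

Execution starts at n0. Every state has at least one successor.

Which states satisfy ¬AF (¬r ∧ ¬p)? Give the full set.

{n0, n2, n3}

States satisfying ¬r ∧ ¬p: {n1}.
States satisfying AF (¬r ∧ ¬p): {n1}.
States satisfying ¬AF (¬r ∧ ¬p): {n0, n2, n3}.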